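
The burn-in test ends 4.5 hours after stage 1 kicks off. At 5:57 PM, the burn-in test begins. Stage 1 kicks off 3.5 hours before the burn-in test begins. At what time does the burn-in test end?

Stage 1 starts at 5:57 PM − 210 min = 2:27 PM.
The burn-in test ends at 2:27 PM + 270 min = 6:57 PM.

6:57 PM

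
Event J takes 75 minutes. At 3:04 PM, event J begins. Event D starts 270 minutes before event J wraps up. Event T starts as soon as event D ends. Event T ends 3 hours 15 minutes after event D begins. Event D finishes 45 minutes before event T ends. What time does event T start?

2:19 PM

Event J ends at 3:04 PM + 75 min = 4:19 PM.
Event D starts at 4:19 PM − 270 min = 11:49 AM.
Event T ends at 11:49 AM + 195 min = 3:04 PM.
Event D ends at 3:04 PM − 45 min = 2:19 PM.
So event T starts at 2:19 PM.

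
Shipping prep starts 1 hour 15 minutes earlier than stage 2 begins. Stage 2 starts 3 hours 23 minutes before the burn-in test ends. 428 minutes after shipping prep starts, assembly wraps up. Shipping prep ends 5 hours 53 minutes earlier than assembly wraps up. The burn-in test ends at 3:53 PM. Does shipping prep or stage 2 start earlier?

Stage 2 starts at 3:53 PM − 203 min = 12:30 PM.
Shipping prep starts at 12:30 PM − 75 min = 11:15 AM.
Shipping prep starts at 11:15 AM and stage 2 starts at 12:30 PM, so shipping prep is first.

shipping prep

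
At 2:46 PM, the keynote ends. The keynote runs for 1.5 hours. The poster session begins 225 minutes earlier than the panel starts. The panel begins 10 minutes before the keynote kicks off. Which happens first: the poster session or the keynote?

The keynote starts at 2:46 PM − 90 min = 1:16 PM.
The panel starts at 1:16 PM − 10 min = 1:06 PM.
The poster session starts at 1:06 PM − 225 min = 9:21 AM.
The poster session starts at 9:21 AM and the keynote starts at 1:16 PM, so the poster session is first.

the poster session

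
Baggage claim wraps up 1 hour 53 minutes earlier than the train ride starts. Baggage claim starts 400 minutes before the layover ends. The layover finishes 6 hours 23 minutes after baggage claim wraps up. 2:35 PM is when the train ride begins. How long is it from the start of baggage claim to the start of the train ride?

Baggage claim ends at 2:35 PM − 113 min = 12:42 PM.
The layover ends at 12:42 PM + 383 min = 7:05 PM.
Baggage claim starts at 7:05 PM − 400 min = 12:25 PM.
From 12:25 PM to 2:35 PM is 2 hours 10 minutes.

2 hours 10 minutes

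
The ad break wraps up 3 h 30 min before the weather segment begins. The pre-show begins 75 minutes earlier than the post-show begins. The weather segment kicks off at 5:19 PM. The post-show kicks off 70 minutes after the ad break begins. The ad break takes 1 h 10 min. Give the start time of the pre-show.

The ad break ends at 5:19 PM − 210 min = 1:49 PM.
The ad break starts at 1:49 PM − 70 min = 12:39 PM.
The post-show starts at 12:39 PM + 70 min = 1:49 PM.
The pre-show starts at 1:49 PM − 75 min = 12:34 PM.

12:34 PM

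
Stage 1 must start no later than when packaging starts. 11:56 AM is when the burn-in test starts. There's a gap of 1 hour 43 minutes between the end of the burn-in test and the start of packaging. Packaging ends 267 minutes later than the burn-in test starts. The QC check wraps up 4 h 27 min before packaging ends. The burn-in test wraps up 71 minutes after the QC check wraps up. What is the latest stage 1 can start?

Packaging ends at 11:56 AM + 267 min = 4:23 PM.
The QC check ends at 4:23 PM − 267 min = 11:56 AM.
The burn-in test ends at 11:56 AM + 71 min = 1:07 PM.
Packaging starts at 1:07 PM + 103 min = 2:50 PM.
Stage 1 is bounded by packaging, so the latest it can start is 2:50 PM.

2:50 PM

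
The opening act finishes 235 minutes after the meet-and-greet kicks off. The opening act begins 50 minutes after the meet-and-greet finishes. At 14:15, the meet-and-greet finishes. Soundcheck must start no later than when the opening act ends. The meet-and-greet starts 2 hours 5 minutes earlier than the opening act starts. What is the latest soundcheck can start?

16:55

The opening act starts at 14:15 + 50 min = 15:05.
The meet-and-greet starts at 15:05 − 125 min = 13:00.
The opening act ends at 13:00 + 235 min = 16:55.
Soundcheck is bounded by the opening act, so the latest it can start is 16:55.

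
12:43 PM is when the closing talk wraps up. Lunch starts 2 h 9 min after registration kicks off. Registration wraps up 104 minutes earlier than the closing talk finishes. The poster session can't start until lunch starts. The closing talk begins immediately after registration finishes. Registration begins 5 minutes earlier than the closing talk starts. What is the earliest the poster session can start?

1:03 PM

Registration ends at 12:43 PM − 104 min = 10:59 AM.
So the closing talk starts at 10:59 AM.
Registration starts at 10:59 AM − 5 min = 10:54 AM.
Lunch starts at 10:54 AM + 129 min = 1:03 PM.
The poster session is bounded by lunch, so the earliest it can start is 1:03 PM.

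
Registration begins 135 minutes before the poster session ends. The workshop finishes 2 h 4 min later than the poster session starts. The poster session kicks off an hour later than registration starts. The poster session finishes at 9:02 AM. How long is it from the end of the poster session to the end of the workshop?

Registration starts at 9:02 AM − 135 min = 6:47 AM.
The poster session starts at 6:47 AM + 60 min = 7:47 AM.
The workshop ends at 7:47 AM + 124 min = 9:51 AM.
From 9:02 AM to 9:51 AM is 49 minutes.

49 minutes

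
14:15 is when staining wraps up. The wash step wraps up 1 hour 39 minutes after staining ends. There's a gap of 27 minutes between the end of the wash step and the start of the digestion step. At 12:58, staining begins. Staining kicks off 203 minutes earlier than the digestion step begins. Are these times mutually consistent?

The wash step ends at 14:15 + 99 min = 15:54.
The digestion step starts at 15:54 + 27 min = 16:21.
Staining starts at 16:21 − 203 min = 12:58.
That matches the stated 12:58, so the schedule is consistent.

Yes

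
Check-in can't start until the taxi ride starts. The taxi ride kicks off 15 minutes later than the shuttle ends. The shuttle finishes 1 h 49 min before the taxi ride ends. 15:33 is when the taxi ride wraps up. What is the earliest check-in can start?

The shuttle ends at 15:33 − 109 min = 13:44.
The taxi ride starts at 13:44 + 15 min = 13:59.
Check-in is bounded by the taxi ride, so the earliest it can start is 13:59.

13:59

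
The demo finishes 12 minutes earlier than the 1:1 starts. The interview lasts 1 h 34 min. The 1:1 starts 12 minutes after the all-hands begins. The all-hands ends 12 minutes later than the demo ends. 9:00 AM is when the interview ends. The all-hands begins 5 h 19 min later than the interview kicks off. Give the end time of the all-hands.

12:57 PM

The interview starts at 9:00 AM − 94 min = 7:26 AM.
The all-hands starts at 7:26 AM + 319 min = 12:45 PM.
The 1:1 starts at 12:45 PM + 12 min = 12:57 PM.
The demo ends at 12:57 PM − 12 min = 12:45 PM.
The all-hands ends at 12:45 PM + 12 min = 12:57 PM.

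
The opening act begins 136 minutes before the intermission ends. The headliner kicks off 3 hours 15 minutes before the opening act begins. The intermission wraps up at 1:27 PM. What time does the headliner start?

7:56 AM

The opening act starts at 1:27 PM − 136 min = 11:11 AM.
The headliner starts at 11:11 AM − 195 min = 7:56 AM.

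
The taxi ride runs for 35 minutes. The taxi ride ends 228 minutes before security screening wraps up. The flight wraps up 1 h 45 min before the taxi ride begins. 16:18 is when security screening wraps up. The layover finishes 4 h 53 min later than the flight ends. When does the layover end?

The taxi ride ends at 16:18 − 228 min = 12:30.
The taxi ride starts at 12:30 − 35 min = 11:55.
The flight ends at 11:55 − 105 min = 10:10.
The layover ends at 10:10 + 293 min = 15:03.

15:03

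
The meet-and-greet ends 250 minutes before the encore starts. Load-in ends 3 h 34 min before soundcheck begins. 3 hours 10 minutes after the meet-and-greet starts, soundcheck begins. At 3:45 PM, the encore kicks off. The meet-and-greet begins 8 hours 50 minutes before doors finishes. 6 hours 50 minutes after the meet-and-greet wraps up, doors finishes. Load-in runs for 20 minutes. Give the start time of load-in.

8:51 AM

The meet-and-greet ends at 3:45 PM − 250 min = 11:35 AM.
Doors ends at 11:35 AM + 410 min = 6:25 PM.
The meet-and-greet starts at 6:25 PM − 530 min = 9:35 AM.
Soundcheck starts at 9:35 AM + 190 min = 12:45 PM.
Load-in ends at 12:45 PM − 214 min = 9:11 AM.
Load-in starts at 9:11 AM − 20 min = 8:51 AM.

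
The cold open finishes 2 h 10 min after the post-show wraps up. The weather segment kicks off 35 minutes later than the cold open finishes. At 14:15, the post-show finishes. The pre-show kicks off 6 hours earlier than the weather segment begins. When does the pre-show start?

11:00

The cold open ends at 14:15 + 130 min = 16:25.
The weather segment starts at 16:25 + 35 min = 17:00.
The pre-show starts at 17:00 − 360 min = 11:00.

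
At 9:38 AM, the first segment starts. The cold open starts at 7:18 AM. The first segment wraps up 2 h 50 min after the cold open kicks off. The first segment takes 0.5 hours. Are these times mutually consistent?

Yes

The first segment ends at 7:18 AM + 170 min = 10:08 AM.
The first segment starts at 10:08 AM − 30 min = 9:38 AM.
That matches the stated 9:38 AM, so the schedule is consistent.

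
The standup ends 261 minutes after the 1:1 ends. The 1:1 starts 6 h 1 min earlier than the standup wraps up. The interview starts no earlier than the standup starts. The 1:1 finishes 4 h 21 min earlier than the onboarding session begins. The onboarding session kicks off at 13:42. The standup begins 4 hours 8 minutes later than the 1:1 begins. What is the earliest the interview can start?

11:49

The 1:1 ends at 13:42 − 261 min = 09:21.
The standup ends at 09:21 + 261 min = 13:42.
The 1:1 starts at 13:42 − 361 min = 07:41.
The standup starts at 07:41 + 248 min = 11:49.
The interview is bounded by the standup, so the earliest it can start is 11:49.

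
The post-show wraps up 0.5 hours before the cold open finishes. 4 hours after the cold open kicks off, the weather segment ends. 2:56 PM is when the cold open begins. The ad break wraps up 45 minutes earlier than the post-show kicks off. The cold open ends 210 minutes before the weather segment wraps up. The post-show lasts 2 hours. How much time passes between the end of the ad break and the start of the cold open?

The weather segment ends at 2:56 PM + 240 min = 6:56 PM.
The cold open ends at 6:56 PM − 210 min = 3:26 PM.
The post-show ends at 3:26 PM − 30 min = 2:56 PM.
The post-show starts at 2:56 PM − 120 min = 12:56 PM.
The ad break ends at 12:56 PM − 45 min = 12:11 PM.
From 12:11 PM to 2:56 PM is 165 minutes.

165 minutes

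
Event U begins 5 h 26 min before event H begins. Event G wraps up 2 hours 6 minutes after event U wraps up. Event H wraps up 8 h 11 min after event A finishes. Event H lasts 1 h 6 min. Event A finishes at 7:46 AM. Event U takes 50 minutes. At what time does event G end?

Event H ends at 7:46 AM + 491 min = 3:57 PM.
Event H starts at 3:57 PM − 66 min = 2:51 PM.
Event U starts at 2:51 PM − 326 min = 9:25 AM.
Event U ends at 9:25 AM + 50 min = 10:15 AM.
Event G ends at 10:15 AM + 126 min = 12:21 PM.

12:21 PM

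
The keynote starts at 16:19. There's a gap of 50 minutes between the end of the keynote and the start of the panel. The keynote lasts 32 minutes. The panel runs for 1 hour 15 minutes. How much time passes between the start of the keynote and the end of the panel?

The keynote ends at 16:19 + 32 min = 16:51.
The panel starts at 16:51 + 50 min = 17:41.
The panel ends at 17:41 + 75 min = 18:56.
From 16:19 to 18:56 is 2 hours 37 minutes.

2 hours 37 minutes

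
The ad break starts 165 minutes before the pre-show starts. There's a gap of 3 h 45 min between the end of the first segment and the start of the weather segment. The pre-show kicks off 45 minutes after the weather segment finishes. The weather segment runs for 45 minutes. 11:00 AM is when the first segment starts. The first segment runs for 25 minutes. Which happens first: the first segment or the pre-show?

The first segment ends at 11:00 AM + 25 min = 11:25 AM.
The weather segment starts at 11:25 AM + 225 min = 3:10 PM.
The weather segment ends at 3:10 PM + 45 min = 3:55 PM.
The pre-show starts at 3:55 PM + 45 min = 4:40 PM.
The first segment starts at 11:00 AM and the pre-show starts at 4:40 PM, so the first segment is first.

the first segment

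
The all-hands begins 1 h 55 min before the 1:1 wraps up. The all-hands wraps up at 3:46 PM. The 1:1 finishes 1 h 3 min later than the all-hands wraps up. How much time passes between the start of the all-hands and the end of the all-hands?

The 1:1 ends at 3:46 PM + 63 min = 4:49 PM.
The all-hands starts at 4:49 PM − 115 min = 2:54 PM.
From 2:54 PM to 3:46 PM is 52 minutes.

52 minutes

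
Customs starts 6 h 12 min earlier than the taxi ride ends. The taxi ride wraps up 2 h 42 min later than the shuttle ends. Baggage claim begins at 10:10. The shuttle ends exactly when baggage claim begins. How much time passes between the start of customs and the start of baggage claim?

3 hours 30 minutes

The shuttle ends at 10:10.
The taxi ride ends at 10:10 + 162 min = 12:52.
Customs starts at 12:52 − 372 min = 06:40.
From 06:40 to 10:10 is 3 hours 30 minutes.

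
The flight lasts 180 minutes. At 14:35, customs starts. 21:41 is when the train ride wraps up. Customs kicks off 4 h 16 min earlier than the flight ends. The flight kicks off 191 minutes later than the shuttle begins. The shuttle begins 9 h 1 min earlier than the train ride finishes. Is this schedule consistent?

The shuttle starts at 21:41 − 541 min = 12:40.
The flight starts at 12:40 + 191 min = 15:51.
The flight ends at 15:51 + 180 min = 18:51.
Customs starts at 18:51 − 256 min = 14:35.
That matches the stated 14:35, so the schedule is consistent.

Yes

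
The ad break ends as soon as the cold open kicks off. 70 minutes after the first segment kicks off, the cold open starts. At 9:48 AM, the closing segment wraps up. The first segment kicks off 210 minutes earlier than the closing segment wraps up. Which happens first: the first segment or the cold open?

The first segment starts at 9:48 AM − 210 min = 6:18 AM.
The cold open starts at 6:18 AM + 70 min = 7:28 AM.
The first segment starts at 6:18 AM and the cold open starts at 7:28 AM, so the first segment is first.

the first segment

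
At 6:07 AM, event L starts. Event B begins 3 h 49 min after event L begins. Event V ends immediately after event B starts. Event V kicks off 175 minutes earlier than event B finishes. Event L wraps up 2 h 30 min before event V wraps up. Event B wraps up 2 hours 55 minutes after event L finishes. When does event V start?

Event B starts at 6:07 AM + 229 min = 9:56 AM.
So event V ends at 9:56 AM.
Event L ends at 9:56 AM − 150 min = 7:26 AM.
Event B ends at 7:26 AM + 175 min = 10:21 AM.
Event V starts at 10:21 AM − 175 min = 7:26 AM.

7:26 AM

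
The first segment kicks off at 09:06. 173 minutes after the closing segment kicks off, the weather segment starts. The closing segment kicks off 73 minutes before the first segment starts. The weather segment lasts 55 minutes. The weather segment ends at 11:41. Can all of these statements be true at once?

Yes

The closing segment starts at 09:06 − 73 min = 07:53.
The weather segment starts at 07:53 + 173 min = 10:46.
The weather segment ends at 10:46 + 55 min = 11:41.
That matches the stated 11:41, so the schedule is consistent.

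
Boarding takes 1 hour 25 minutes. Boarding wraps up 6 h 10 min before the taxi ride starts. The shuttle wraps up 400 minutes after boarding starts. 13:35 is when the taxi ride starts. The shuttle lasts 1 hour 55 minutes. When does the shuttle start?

Boarding ends at 13:35 − 370 min = 07:25.
Boarding starts at 07:25 − 85 min = 06:00.
The shuttle ends at 06:00 + 400 min = 12:40.
The shuttle starts at 12:40 − 115 min = 10:45.

10:45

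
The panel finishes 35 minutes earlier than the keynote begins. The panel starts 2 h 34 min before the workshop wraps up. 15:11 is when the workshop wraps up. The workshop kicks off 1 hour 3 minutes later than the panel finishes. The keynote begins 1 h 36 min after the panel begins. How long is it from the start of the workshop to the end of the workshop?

The panel starts at 15:11 − 154 min = 12:37.
The keynote starts at 12:37 + 96 min = 14:13.
The panel ends at 14:13 − 35 min = 13:38.
The workshop starts at 13:38 + 63 min = 14:41.
From 14:41 to 15:11 is 30 minutes.

30 minutes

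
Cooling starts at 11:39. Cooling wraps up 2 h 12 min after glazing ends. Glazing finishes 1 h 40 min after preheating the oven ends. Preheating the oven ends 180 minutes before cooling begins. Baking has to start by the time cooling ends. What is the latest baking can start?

Preheating the oven ends at 11:39 − 180 min = 08:39.
Glazing ends at 08:39 + 100 min = 10:19.
Cooling ends at 10:19 + 132 min = 12:31.
Baking is bounded by cooling, so the latest it can start is 12:31.

12:31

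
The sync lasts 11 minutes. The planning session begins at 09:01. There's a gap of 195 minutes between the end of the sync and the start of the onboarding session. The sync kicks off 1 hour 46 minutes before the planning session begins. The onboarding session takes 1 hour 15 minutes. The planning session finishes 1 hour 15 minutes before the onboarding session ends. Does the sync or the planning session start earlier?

the sync

The sync starts at 09:01 − 106 min = 07:15.
The sync starts at 07:15 and the planning session starts at 09:01, so the sync is first.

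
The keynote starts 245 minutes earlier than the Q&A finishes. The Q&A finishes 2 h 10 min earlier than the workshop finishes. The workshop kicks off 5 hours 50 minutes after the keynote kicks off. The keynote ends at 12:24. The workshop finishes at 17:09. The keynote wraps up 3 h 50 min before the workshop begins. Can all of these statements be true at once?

No

The Q&A ends at 17:09 − 130 min = 14:59.
The keynote starts at 14:59 − 245 min = 10:54.
The workshop starts at 10:54 + 350 min = 16:44.
The keynote ends at 16:44 − 230 min = 12:54.
But the keynote is also said to end at 12:24 — a 30-minute conflict.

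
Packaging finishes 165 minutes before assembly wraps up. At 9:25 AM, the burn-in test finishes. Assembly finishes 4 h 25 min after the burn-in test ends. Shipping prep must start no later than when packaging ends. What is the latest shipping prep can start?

Assembly ends at 9:25 AM + 265 min = 1:50 PM.
Packaging ends at 1:50 PM − 165 min = 11:05 AM.
Shipping prep is bounded by packaging, so the latest it can start is 11:05 AM.

11:05 AM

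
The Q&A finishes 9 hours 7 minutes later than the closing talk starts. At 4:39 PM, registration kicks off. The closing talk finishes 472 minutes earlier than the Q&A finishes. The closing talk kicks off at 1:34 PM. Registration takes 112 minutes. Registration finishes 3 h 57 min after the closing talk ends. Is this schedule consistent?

The Q&A ends at 1:34 PM + 547 min = 10:41 PM.
The closing talk ends at 10:41 PM − 472 min = 2:49 PM.
Registration ends at 2:49 PM + 237 min = 6:46 PM.
Registration starts at 6:46 PM − 112 min = 4:54 PM.
But registration is also said to start at 4:39 PM — a 15-minute conflict.

No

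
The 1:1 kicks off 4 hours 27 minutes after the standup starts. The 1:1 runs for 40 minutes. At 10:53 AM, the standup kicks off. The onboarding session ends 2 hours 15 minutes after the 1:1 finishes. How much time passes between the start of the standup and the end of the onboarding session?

The 1:1 starts at 10:53 AM + 267 min = 3:20 PM.
The 1:1 ends at 3:20 PM + 40 min = 4:00 PM.
The onboarding session ends at 4:00 PM + 135 min = 6:15 PM.
From 10:53 AM to 6:15 PM is 7 h 22 min.

7 h 22 min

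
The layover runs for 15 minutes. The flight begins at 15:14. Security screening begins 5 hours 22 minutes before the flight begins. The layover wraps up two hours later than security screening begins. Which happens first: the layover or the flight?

Security screening starts at 15:14 − 322 min = 09:52.
The layover ends at 09:52 + 120 min = 11:52.
The layover starts at 11:52 − 15 min = 11:37.
The layover starts at 11:37 and the flight starts at 15:14, so the layover is first.

the layover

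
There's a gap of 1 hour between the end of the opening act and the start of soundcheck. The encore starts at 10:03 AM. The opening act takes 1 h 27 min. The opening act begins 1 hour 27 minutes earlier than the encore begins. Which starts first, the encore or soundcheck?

the encore

The opening act starts at 10:03 AM − 87 min = 8:36 AM.
The opening act ends at 8:36 AM + 87 min = 10:03 AM.
Soundcheck starts at 10:03 AM + 60 min = 11:03 AM.
The encore starts at 10:03 AM and soundcheck starts at 11:03 AM, so the encore is first.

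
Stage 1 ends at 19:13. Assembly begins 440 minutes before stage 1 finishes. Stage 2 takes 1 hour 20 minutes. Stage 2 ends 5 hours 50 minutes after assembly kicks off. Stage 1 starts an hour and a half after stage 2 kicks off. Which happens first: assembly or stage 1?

Assembly starts at 19:13 − 440 min = 11:53.
Stage 2 ends at 11:53 + 350 min = 17:43.
Stage 2 starts at 17:43 − 80 min = 16:23.
Stage 1 starts at 16:23 + 90 min = 17:53.
Assembly starts at 11:53 and stage 1 starts at 17:53, so assembly is first.

assembly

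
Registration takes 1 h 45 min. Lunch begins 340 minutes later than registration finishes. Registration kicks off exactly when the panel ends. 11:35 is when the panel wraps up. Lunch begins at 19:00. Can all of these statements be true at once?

Registration starts at 11:35.
Registration ends at 11:35 + 105 min = 13:20.
Lunch starts at 13:20 + 340 min = 19:00.
That matches the stated 19:00, so the schedule is consistent.

Yes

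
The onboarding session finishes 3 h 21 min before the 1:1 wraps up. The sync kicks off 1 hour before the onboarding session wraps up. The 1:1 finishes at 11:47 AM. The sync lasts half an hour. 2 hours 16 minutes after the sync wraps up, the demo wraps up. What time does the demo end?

10:12 AM

The onboarding session ends at 11:47 AM − 201 min = 8:26 AM.
The sync starts at 8:26 AM − 60 min = 7:26 AM.
The sync ends at 7:26 AM + 30 min = 7:56 AM.
The demo ends at 7:56 AM + 136 min = 10:12 AM.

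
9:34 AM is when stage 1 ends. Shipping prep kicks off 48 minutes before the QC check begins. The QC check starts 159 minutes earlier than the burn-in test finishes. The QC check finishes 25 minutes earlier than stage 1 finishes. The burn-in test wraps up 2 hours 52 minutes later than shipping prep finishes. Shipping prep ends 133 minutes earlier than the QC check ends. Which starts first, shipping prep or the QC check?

shipping prep

The QC check ends at 9:34 AM − 25 min = 9:09 AM.
Shipping prep ends at 9:09 AM − 133 min = 6:56 AM.
The burn-in test ends at 6:56 AM + 172 min = 9:48 AM.
The QC check starts at 9:48 AM − 159 min = 7:09 AM.
Shipping prep starts at 7:09 AM − 48 min = 6:21 AM.
Shipping prep starts at 6:21 AM and the QC check starts at 7:09 AM, so shipping prep is first.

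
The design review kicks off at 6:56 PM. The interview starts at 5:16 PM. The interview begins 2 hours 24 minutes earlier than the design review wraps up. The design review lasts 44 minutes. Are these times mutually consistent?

The design review ends at 6:56 PM + 44 min = 7:40 PM.
The interview starts at 7:40 PM − 144 min = 5:16 PM.
That matches the stated 5:16 PM, so the schedule is consistent.

Yes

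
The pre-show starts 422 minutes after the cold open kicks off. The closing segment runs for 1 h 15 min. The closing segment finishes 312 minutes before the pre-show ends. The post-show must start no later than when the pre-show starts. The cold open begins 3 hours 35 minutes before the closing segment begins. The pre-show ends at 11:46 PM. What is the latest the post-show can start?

The closing segment ends at 11:46 PM − 312 min = 6:34 PM.
The closing segment starts at 6:34 PM − 75 min = 5:19 PM.
The cold open starts at 5:19 PM − 215 min = 1:44 PM.
The pre-show starts at 1:44 PM + 422 min = 8:46 PM.
The post-show is bounded by the pre-show, so the latest it can start is 8:46 PM.

8:46 PM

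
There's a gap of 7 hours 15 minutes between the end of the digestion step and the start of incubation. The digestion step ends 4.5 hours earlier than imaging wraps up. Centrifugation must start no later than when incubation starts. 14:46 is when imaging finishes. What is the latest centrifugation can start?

The digestion step ends at 14:46 − 270 min = 10:16.
Incubation starts at 10:16 + 435 min = 17:31.
Centrifugation is bounded by incubation, so the latest it can start is 17:31.

17:31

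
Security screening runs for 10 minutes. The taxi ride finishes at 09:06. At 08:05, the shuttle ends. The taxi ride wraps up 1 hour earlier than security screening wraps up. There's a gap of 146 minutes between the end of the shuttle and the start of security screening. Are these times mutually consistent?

Security screening starts at 08:05 + 146 min = 10:31.
Security screening ends at 10:31 + 10 min = 10:41.
The taxi ride ends at 10:41 − 60 min = 09:41.
But the taxi ride is also said to end at 09:06 — a 35-minute conflict.

No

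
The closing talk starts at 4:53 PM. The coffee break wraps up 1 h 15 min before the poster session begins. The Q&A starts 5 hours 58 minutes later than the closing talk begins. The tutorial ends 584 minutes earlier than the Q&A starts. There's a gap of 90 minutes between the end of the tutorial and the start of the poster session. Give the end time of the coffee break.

1:22 PM

The Q&A starts at 4:53 PM + 358 min = 10:51 PM.
The tutorial ends at 10:51 PM − 584 min = 1:07 PM.
The poster session starts at 1:07 PM + 90 min = 2:37 PM.
The coffee break ends at 2:37 PM − 75 min = 1:22 PM.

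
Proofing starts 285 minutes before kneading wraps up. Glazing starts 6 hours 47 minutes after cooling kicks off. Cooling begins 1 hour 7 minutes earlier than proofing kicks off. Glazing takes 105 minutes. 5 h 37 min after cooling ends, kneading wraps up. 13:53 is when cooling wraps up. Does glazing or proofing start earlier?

proofing

Kneading ends at 13:53 + 337 min = 19:30.
Proofing starts at 19:30 − 285 min = 14:45.
Cooling starts at 14:45 − 67 min = 13:38.
Glazing starts at 13:38 + 407 min = 20:25.
Glazing starts at 20:25 and proofing starts at 14:45, so proofing is first.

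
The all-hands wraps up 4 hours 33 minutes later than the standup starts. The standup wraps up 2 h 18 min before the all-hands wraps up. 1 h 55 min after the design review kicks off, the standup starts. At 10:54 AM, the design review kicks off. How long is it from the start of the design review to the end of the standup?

250 minutes

The standup starts at 10:54 AM + 115 min = 12:49 PM.
The all-hands ends at 12:49 PM + 273 min = 5:22 PM.
The standup ends at 5:22 PM − 138 min = 3:04 PM.
From 10:54 AM to 3:04 PM is 250 minutes.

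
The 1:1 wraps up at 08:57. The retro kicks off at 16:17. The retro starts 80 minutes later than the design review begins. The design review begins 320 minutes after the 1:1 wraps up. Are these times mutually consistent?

The design review starts at 08:57 + 320 min = 14:17.
The retro starts at 14:17 + 80 min = 15:37.
But the retro is also said to start at 16:17 — a 40-minute conflict.

No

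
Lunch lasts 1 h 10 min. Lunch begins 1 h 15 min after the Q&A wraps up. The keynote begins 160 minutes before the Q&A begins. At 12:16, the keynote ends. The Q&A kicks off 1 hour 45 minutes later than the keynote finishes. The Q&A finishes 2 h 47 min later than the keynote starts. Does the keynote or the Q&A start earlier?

The Q&A starts at 12:16 + 105 min = 14:01.
The keynote starts at 14:01 − 160 min = 11:21.
The keynote starts at 11:21 and the Q&A starts at 14:01, so the keynote is first.

the keynote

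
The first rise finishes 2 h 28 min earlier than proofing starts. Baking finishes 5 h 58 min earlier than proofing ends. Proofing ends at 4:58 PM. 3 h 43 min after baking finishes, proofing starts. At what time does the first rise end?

12:15 PM

Baking ends at 4:58 PM − 358 min = 11:00 AM.
Proofing starts at 11:00 AM + 223 min = 2:43 PM.
The first rise ends at 2:43 PM − 148 min = 12:15 PM.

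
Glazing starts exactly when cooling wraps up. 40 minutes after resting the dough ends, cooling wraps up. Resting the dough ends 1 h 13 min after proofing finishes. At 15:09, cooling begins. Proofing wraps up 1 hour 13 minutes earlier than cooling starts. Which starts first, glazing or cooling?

cooling

Proofing ends at 15:09 − 73 min = 13:56.
Resting the dough ends at 13:56 + 73 min = 15:09.
Cooling ends at 15:09 + 40 min = 15:49.
So glazing starts at 15:49.
Glazing starts at 15:49 and cooling starts at 15:09, so cooling is first.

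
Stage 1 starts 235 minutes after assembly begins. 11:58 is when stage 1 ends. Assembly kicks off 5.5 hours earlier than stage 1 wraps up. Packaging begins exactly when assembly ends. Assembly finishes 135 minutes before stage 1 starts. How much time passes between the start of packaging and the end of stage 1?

Assembly starts at 11:58 − 330 min = 06:28.
Stage 1 starts at 06:28 + 235 min = 10:23.
Assembly ends at 10:23 − 135 min = 08:08.
So packaging starts at 08:08.
From 08:08 to 11:58 is 3 hours 50 minutes.

3 hours 50 minutes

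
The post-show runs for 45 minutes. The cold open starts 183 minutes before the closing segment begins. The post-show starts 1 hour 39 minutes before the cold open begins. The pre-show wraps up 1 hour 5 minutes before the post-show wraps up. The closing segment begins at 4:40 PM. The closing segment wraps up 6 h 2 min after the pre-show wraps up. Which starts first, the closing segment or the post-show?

the post-show

The cold open starts at 4:40 PM − 183 min = 1:37 PM.
The post-show starts at 1:37 PM − 99 min = 11:58 AM.
The closing segment starts at 4:40 PM and the post-show starts at 11:58 AM, so the post-show is first.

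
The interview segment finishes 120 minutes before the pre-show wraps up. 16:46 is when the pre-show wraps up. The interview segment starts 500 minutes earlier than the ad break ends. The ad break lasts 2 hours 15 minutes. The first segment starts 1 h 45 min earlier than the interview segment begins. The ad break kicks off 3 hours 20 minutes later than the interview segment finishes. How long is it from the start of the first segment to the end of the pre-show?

390 minutes

The interview segment ends at 16:46 − 120 min = 14:46.
The ad break starts at 14:46 + 200 min = 18:06.
The ad break ends at 18:06 + 135 min = 20:21.
The interview segment starts at 20:21 − 500 min = 12:01.
The first segment starts at 12:01 − 105 min = 10:16.
From 10:16 to 16:46 is 390 minutes.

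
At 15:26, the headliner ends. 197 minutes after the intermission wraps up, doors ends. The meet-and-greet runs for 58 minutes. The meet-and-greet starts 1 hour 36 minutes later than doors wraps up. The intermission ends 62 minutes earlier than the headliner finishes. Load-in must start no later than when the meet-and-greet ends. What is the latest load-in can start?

The intermission ends at 15:26 − 62 min = 14:24.
Doors ends at 14:24 + 197 min = 17:41.
The meet-and-greet starts at 17:41 + 96 min = 19:17.
The meet-and-greet ends at 19:17 + 58 min = 20:15.
Load-in is bounded by the meet-and-greet, so the latest it can start is 20:15.

20:15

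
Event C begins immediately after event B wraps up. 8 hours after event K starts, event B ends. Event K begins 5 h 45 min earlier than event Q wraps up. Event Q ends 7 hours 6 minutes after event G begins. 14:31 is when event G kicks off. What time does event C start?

Event Q ends at 14:31 + 426 min = 21:37.
Event K starts at 21:37 − 345 min = 15:52.
Event B ends at 15:52 + 480 min = 23:52.
So event C starts at 23:52.

23:52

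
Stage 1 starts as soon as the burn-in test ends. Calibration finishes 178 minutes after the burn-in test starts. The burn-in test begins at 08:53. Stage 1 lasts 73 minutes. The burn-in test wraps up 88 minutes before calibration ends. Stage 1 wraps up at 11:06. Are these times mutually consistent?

Calibration ends at 08:53 + 178 min = 11:51.
The burn-in test ends at 11:51 − 88 min = 10:23.
So stage 1 starts at 10:23.
Stage 1 ends at 10:23 + 73 min = 11:36.
But stage 1 is also said to end at 11:06 — a 30-minute conflict.

No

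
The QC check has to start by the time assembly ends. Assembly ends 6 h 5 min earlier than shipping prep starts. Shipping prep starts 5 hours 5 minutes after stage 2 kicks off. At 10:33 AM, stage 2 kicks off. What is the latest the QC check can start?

Shipping prep starts at 10:33 AM + 305 min = 3:38 PM.
Assembly ends at 3:38 PM − 365 min = 9:33 AM.
The QC check is bounded by assembly, so the latest it can start is 9:33 AM.

9:33 AM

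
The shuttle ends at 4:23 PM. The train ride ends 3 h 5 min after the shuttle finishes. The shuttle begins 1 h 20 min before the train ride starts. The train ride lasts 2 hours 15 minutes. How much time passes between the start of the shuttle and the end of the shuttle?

The train ride ends at 4:23 PM + 185 min = 7:28 PM.
The train ride starts at 7:28 PM − 135 min = 5:13 PM.
The shuttle starts at 5:13 PM − 80 min = 3:53 PM.
From 3:53 PM to 4:23 PM is 30 minutes.

30 minutes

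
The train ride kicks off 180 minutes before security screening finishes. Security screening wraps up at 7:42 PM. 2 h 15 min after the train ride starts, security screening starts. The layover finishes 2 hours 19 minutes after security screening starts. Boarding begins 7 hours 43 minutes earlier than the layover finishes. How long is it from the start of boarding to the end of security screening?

6 hours 9 minutes

The train ride starts at 7:42 PM − 180 min = 4:42 PM.
Security screening starts at 4:42 PM + 135 min = 6:57 PM.
The layover ends at 6:57 PM + 139 min = 9:16 PM.
Boarding starts at 9:16 PM − 463 min = 1:33 PM.
From 1:33 PM to 7:42 PM is 6 hours 9 minutes.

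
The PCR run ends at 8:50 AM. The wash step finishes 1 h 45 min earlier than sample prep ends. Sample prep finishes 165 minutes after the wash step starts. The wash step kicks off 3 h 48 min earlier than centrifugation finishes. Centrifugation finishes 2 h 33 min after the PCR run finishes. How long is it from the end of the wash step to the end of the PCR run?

Centrifugation ends at 8:50 AM + 153 min = 11:23 AM.
The wash step starts at 11:23 AM − 228 min = 7:35 AM.
Sample prep ends at 7:35 AM + 165 min = 10:20 AM.
The wash step ends at 10:20 AM − 105 min = 8:35 AM.
From 8:35 AM to 8:50 AM is 15 minutes.

15 minutes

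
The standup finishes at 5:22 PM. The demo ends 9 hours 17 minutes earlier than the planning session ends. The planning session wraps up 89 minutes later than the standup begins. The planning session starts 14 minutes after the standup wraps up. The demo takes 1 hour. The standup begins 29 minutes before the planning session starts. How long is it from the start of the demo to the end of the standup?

The planning session starts at 5:22 PM + 14 min = 5:36 PM.
The standup starts at 5:36 PM − 29 min = 5:07 PM.
The planning session ends at 5:07 PM + 89 min = 6:36 PM.
The demo ends at 6:36 PM − 557 min = 9:19 AM.
The demo starts at 9:19 AM − 60 min = 8:19 AM.
From 8:19 AM to 5:22 PM is 543 minutes.

543 minutes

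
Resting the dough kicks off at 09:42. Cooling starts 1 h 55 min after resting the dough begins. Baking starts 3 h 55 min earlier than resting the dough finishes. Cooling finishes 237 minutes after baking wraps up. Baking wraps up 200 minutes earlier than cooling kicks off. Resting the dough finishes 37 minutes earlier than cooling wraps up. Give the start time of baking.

Cooling starts at 09:42 + 115 min = 11:37.
Baking ends at 11:37 − 200 min = 08:17.
Cooling ends at 08:17 + 237 min = 12:14.
Resting the dough ends at 12:14 − 37 min = 11:37.
Baking starts at 11:37 − 235 min = 07:42.

07:42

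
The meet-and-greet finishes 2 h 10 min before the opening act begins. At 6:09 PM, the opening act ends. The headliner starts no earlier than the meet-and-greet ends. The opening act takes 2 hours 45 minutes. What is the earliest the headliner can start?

The opening act starts at 6:09 PM − 165 min = 3:24 PM.
The meet-and-greet ends at 3:24 PM − 130 min = 1:14 PM.
The headliner is bounded by the meet-and-greet, so the earliest it can start is 1:14 PM.

1:14 PM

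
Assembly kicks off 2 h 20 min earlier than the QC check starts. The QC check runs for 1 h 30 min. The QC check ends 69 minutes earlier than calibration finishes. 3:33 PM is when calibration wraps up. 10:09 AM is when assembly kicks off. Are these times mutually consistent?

No

The QC check ends at 3:33 PM − 69 min = 2:24 PM.
The QC check starts at 2:24 PM − 90 min = 12:54 PM.
Assembly starts at 12:54 PM − 140 min = 10:34 AM.
But assembly is also said to start at 10:09 AM — a 25-minute conflict.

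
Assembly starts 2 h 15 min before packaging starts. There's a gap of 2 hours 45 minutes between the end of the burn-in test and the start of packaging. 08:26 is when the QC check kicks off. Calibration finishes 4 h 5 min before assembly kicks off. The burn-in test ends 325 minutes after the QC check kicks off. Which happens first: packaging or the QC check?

the QC check

The burn-in test ends at 08:26 + 325 min = 13:51.
Packaging starts at 13:51 + 165 min = 16:36.
Packaging starts at 16:36 and the QC check starts at 08:26, so the QC check is first.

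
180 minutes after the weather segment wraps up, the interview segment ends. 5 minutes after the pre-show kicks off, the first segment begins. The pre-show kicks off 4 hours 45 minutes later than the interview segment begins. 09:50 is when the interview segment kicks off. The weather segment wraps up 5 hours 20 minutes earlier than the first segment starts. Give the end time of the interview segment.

12:20

The pre-show starts at 09:50 + 285 min = 14:35.
The first segment starts at 14:35 + 5 min = 14:40.
The weather segment ends at 14:40 − 320 min = 09:20.
The interview segment ends at 09:20 + 180 min = 12:20.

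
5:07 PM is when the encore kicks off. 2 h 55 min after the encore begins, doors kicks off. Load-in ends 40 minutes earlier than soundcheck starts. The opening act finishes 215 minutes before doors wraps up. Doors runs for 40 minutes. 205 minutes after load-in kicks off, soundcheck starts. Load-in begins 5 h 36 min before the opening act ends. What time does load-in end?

2:16 PM

Doors starts at 5:07 PM + 175 min = 8:02 PM.
Doors ends at 8:02 PM + 40 min = 8:42 PM.
The opening act ends at 8:42 PM − 215 min = 5:07 PM.
Load-in starts at 5:07 PM − 336 min = 11:31 AM.
Soundcheck starts at 11:31 AM + 205 min = 2:56 PM.
Load-in ends at 2:56 PM − 40 min = 2:16 PM.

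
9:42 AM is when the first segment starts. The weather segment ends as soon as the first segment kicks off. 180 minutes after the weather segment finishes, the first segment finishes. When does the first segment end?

12:42 PM

The weather segment ends at 9:42 AM.
The first segment ends at 9:42 AM + 180 min = 12:42 PM.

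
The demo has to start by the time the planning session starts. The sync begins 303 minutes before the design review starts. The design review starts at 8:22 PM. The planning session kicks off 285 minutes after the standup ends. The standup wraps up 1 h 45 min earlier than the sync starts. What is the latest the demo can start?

6:19 PM

The sync starts at 8:22 PM − 303 min = 3:19 PM.
The standup ends at 3:19 PM − 105 min = 1:34 PM.
The planning session starts at 1:34 PM + 285 min = 6:19 PM.
The demo is bounded by the planning session, so the latest it can start is 6:19 PM.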